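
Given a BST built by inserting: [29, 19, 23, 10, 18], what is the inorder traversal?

Tree insertion order: [29, 19, 23, 10, 18]
Tree (level-order array): [29, 19, None, 10, 23, None, 18]
Inorder traversal: [10, 18, 19, 23, 29]


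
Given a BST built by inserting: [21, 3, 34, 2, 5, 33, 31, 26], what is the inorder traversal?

Tree insertion order: [21, 3, 34, 2, 5, 33, 31, 26]
Tree (level-order array): [21, 3, 34, 2, 5, 33, None, None, None, None, None, 31, None, 26]
Inorder traversal: [2, 3, 5, 21, 26, 31, 33, 34]


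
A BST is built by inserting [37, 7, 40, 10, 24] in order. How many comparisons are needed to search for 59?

Search path for 59: 37 -> 40
Found: False
Comparisons: 2


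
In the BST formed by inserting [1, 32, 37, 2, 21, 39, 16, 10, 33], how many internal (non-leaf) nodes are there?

Tree built from: [1, 32, 37, 2, 21, 39, 16, 10, 33]
Tree (level-order array): [1, None, 32, 2, 37, None, 21, 33, 39, 16, None, None, None, None, None, 10]
Rule: An internal node has at least one child.
Per-node child counts:
  node 1: 1 child(ren)
  node 32: 2 child(ren)
  node 2: 1 child(ren)
  node 21: 1 child(ren)
  node 16: 1 child(ren)
  node 10: 0 child(ren)
  node 37: 2 child(ren)
  node 33: 0 child(ren)
  node 39: 0 child(ren)
Matching nodes: [1, 32, 2, 21, 16, 37]
Count of internal (non-leaf) nodes: 6


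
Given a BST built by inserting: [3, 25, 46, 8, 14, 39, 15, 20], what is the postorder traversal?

Tree insertion order: [3, 25, 46, 8, 14, 39, 15, 20]
Tree (level-order array): [3, None, 25, 8, 46, None, 14, 39, None, None, 15, None, None, None, 20]
Postorder traversal: [20, 15, 14, 8, 39, 46, 25, 3]


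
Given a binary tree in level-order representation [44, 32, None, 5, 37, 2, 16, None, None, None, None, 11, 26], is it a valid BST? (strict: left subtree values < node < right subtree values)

Level-order array: [44, 32, None, 5, 37, 2, 16, None, None, None, None, 11, 26]
Validate using subtree bounds (lo, hi): at each node, require lo < value < hi,
then recurse left with hi=value and right with lo=value.
Preorder trace (stopping at first violation):
  at node 44 with bounds (-inf, +inf): OK
  at node 32 with bounds (-inf, 44): OK
  at node 5 with bounds (-inf, 32): OK
  at node 2 with bounds (-inf, 5): OK
  at node 16 with bounds (5, 32): OK
  at node 11 with bounds (5, 16): OK
  at node 26 with bounds (16, 32): OK
  at node 37 with bounds (32, 44): OK
No violation found at any node.
Result: Valid BST


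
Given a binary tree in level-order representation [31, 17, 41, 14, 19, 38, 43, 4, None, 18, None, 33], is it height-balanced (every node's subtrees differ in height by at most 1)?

Tree (level-order array): [31, 17, 41, 14, 19, 38, 43, 4, None, 18, None, 33]
Definition: a tree is height-balanced if, at every node, |h(left) - h(right)| <= 1 (empty subtree has height -1).
Bottom-up per-node check:
  node 4: h_left=-1, h_right=-1, diff=0 [OK], height=0
  node 14: h_left=0, h_right=-1, diff=1 [OK], height=1
  node 18: h_left=-1, h_right=-1, diff=0 [OK], height=0
  node 19: h_left=0, h_right=-1, diff=1 [OK], height=1
  node 17: h_left=1, h_right=1, diff=0 [OK], height=2
  node 33: h_left=-1, h_right=-1, diff=0 [OK], height=0
  node 38: h_left=0, h_right=-1, diff=1 [OK], height=1
  node 43: h_left=-1, h_right=-1, diff=0 [OK], height=0
  node 41: h_left=1, h_right=0, diff=1 [OK], height=2
  node 31: h_left=2, h_right=2, diff=0 [OK], height=3
All nodes satisfy the balance condition.
Result: Balanced


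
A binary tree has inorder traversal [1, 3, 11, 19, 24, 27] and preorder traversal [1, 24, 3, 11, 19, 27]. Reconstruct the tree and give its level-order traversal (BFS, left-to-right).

Inorder:  [1, 3, 11, 19, 24, 27]
Preorder: [1, 24, 3, 11, 19, 27]
Algorithm: preorder visits root first, so consume preorder in order;
for each root, split the current inorder slice at that value into
left-subtree inorder and right-subtree inorder, then recurse.
Recursive splits:
  root=1; inorder splits into left=[], right=[3, 11, 19, 24, 27]
  root=24; inorder splits into left=[3, 11, 19], right=[27]
  root=3; inorder splits into left=[], right=[11, 19]
  root=11; inorder splits into left=[], right=[19]
  root=19; inorder splits into left=[], right=[]
  root=27; inorder splits into left=[], right=[]
Reconstructed level-order: [1, 24, 3, 27, 11, 19]


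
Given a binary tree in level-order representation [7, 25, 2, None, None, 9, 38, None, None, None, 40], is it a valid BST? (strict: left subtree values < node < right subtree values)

Level-order array: [7, 25, 2, None, None, 9, 38, None, None, None, 40]
Validate using subtree bounds (lo, hi): at each node, require lo < value < hi,
then recurse left with hi=value and right with lo=value.
Preorder trace (stopping at first violation):
  at node 7 with bounds (-inf, +inf): OK
  at node 25 with bounds (-inf, 7): VIOLATION
Node 25 violates its bound: not (-inf < 25 < 7).
Result: Not a valid BST


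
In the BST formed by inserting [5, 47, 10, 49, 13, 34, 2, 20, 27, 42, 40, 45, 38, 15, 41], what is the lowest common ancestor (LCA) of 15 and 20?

Tree insertion order: [5, 47, 10, 49, 13, 34, 2, 20, 27, 42, 40, 45, 38, 15, 41]
Tree (level-order array): [5, 2, 47, None, None, 10, 49, None, 13, None, None, None, 34, 20, 42, 15, 27, 40, 45, None, None, None, None, 38, 41]
In a BST, the LCA of p=15, q=20 is the first node v on the
root-to-leaf path with p <= v <= q (go left if both < v, right if both > v).
Walk from root:
  at 5: both 15 and 20 > 5, go right
  at 47: both 15 and 20 < 47, go left
  at 10: both 15 and 20 > 10, go right
  at 13: both 15 and 20 > 13, go right
  at 34: both 15 and 20 < 34, go left
  at 20: 15 <= 20 <= 20, this is the LCA
LCA = 20


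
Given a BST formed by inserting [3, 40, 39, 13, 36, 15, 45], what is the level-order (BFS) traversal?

Tree insertion order: [3, 40, 39, 13, 36, 15, 45]
Tree (level-order array): [3, None, 40, 39, 45, 13, None, None, None, None, 36, 15]
BFS from the root, enqueuing left then right child of each popped node:
  queue [3] -> pop 3, enqueue [40], visited so far: [3]
  queue [40] -> pop 40, enqueue [39, 45], visited so far: [3, 40]
  queue [39, 45] -> pop 39, enqueue [13], visited so far: [3, 40, 39]
  queue [45, 13] -> pop 45, enqueue [none], visited so far: [3, 40, 39, 45]
  queue [13] -> pop 13, enqueue [36], visited so far: [3, 40, 39, 45, 13]
  queue [36] -> pop 36, enqueue [15], visited so far: [3, 40, 39, 45, 13, 36]
  queue [15] -> pop 15, enqueue [none], visited so far: [3, 40, 39, 45, 13, 36, 15]
Result: [3, 40, 39, 45, 13, 36, 15]


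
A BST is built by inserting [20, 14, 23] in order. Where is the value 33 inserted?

Starting tree (level order): [20, 14, 23]
Insertion path: 20 -> 23
Result: insert 33 as right child of 23
Final tree (level order): [20, 14, 23, None, None, None, 33]


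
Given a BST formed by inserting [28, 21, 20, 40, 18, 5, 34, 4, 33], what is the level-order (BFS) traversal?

Tree insertion order: [28, 21, 20, 40, 18, 5, 34, 4, 33]
Tree (level-order array): [28, 21, 40, 20, None, 34, None, 18, None, 33, None, 5, None, None, None, 4]
BFS from the root, enqueuing left then right child of each popped node:
  queue [28] -> pop 28, enqueue [21, 40], visited so far: [28]
  queue [21, 40] -> pop 21, enqueue [20], visited so far: [28, 21]
  queue [40, 20] -> pop 40, enqueue [34], visited so far: [28, 21, 40]
  queue [20, 34] -> pop 20, enqueue [18], visited so far: [28, 21, 40, 20]
  queue [34, 18] -> pop 34, enqueue [33], visited so far: [28, 21, 40, 20, 34]
  queue [18, 33] -> pop 18, enqueue [5], visited so far: [28, 21, 40, 20, 34, 18]
  queue [33, 5] -> pop 33, enqueue [none], visited so far: [28, 21, 40, 20, 34, 18, 33]
  queue [5] -> pop 5, enqueue [4], visited so far: [28, 21, 40, 20, 34, 18, 33, 5]
  queue [4] -> pop 4, enqueue [none], visited so far: [28, 21, 40, 20, 34, 18, 33, 5, 4]
Result: [28, 21, 40, 20, 34, 18, 33, 5, 4]


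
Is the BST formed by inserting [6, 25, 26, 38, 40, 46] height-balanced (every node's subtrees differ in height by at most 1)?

Tree (level-order array): [6, None, 25, None, 26, None, 38, None, 40, None, 46]
Definition: a tree is height-balanced if, at every node, |h(left) - h(right)| <= 1 (empty subtree has height -1).
Bottom-up per-node check:
  node 46: h_left=-1, h_right=-1, diff=0 [OK], height=0
  node 40: h_left=-1, h_right=0, diff=1 [OK], height=1
  node 38: h_left=-1, h_right=1, diff=2 [FAIL (|-1-1|=2 > 1)], height=2
  node 26: h_left=-1, h_right=2, diff=3 [FAIL (|-1-2|=3 > 1)], height=3
  node 25: h_left=-1, h_right=3, diff=4 [FAIL (|-1-3|=4 > 1)], height=4
  node 6: h_left=-1, h_right=4, diff=5 [FAIL (|-1-4|=5 > 1)], height=5
Node 38 violates the condition: |-1 - 1| = 2 > 1.
Result: Not balanced


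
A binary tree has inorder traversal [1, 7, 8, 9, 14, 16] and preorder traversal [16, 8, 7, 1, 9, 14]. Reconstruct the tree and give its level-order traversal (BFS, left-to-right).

Inorder:  [1, 7, 8, 9, 14, 16]
Preorder: [16, 8, 7, 1, 9, 14]
Algorithm: preorder visits root first, so consume preorder in order;
for each root, split the current inorder slice at that value into
left-subtree inorder and right-subtree inorder, then recurse.
Recursive splits:
  root=16; inorder splits into left=[1, 7, 8, 9, 14], right=[]
  root=8; inorder splits into left=[1, 7], right=[9, 14]
  root=7; inorder splits into left=[1], right=[]
  root=1; inorder splits into left=[], right=[]
  root=9; inorder splits into left=[], right=[14]
  root=14; inorder splits into left=[], right=[]
Reconstructed level-order: [16, 8, 7, 9, 1, 14]


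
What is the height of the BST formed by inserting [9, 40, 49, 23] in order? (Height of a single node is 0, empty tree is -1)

Insertion order: [9, 40, 49, 23]
Tree (level-order array): [9, None, 40, 23, 49]
Compute height bottom-up (empty subtree = -1):
  height(23) = 1 + max(-1, -1) = 0
  height(49) = 1 + max(-1, -1) = 0
  height(40) = 1 + max(0, 0) = 1
  height(9) = 1 + max(-1, 1) = 2
Height = 2


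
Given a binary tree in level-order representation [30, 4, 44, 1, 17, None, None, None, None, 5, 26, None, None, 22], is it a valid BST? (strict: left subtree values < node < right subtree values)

Level-order array: [30, 4, 44, 1, 17, None, None, None, None, 5, 26, None, None, 22]
Validate using subtree bounds (lo, hi): at each node, require lo < value < hi,
then recurse left with hi=value and right with lo=value.
Preorder trace (stopping at first violation):
  at node 30 with bounds (-inf, +inf): OK
  at node 4 with bounds (-inf, 30): OK
  at node 1 with bounds (-inf, 4): OK
  at node 17 with bounds (4, 30): OK
  at node 5 with bounds (4, 17): OK
  at node 26 with bounds (17, 30): OK
  at node 22 with bounds (17, 26): OK
  at node 44 with bounds (30, +inf): OK
No violation found at any node.
Result: Valid BST


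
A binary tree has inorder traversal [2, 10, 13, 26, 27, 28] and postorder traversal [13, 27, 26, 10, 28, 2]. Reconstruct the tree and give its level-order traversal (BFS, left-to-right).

Inorder:   [2, 10, 13, 26, 27, 28]
Postorder: [13, 27, 26, 10, 28, 2]
Algorithm: postorder visits root last, so walk postorder right-to-left;
each value is the root of the current inorder slice — split it at that
value, recurse on the right subtree first, then the left.
Recursive splits:
  root=2; inorder splits into left=[], right=[10, 13, 26, 27, 28]
  root=28; inorder splits into left=[10, 13, 26, 27], right=[]
  root=10; inorder splits into left=[], right=[13, 26, 27]
  root=26; inorder splits into left=[13], right=[27]
  root=27; inorder splits into left=[], right=[]
  root=13; inorder splits into left=[], right=[]
Reconstructed level-order: [2, 28, 10, 26, 13, 27]


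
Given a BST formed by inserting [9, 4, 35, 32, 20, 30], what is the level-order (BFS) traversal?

Tree insertion order: [9, 4, 35, 32, 20, 30]
Tree (level-order array): [9, 4, 35, None, None, 32, None, 20, None, None, 30]
BFS from the root, enqueuing left then right child of each popped node:
  queue [9] -> pop 9, enqueue [4, 35], visited so far: [9]
  queue [4, 35] -> pop 4, enqueue [none], visited so far: [9, 4]
  queue [35] -> pop 35, enqueue [32], visited so far: [9, 4, 35]
  queue [32] -> pop 32, enqueue [20], visited so far: [9, 4, 35, 32]
  queue [20] -> pop 20, enqueue [30], visited so far: [9, 4, 35, 32, 20]
  queue [30] -> pop 30, enqueue [none], visited so far: [9, 4, 35, 32, 20, 30]
Result: [9, 4, 35, 32, 20, 30]


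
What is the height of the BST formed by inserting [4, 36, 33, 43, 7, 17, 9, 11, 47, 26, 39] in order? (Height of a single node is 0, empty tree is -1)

Insertion order: [4, 36, 33, 43, 7, 17, 9, 11, 47, 26, 39]
Tree (level-order array): [4, None, 36, 33, 43, 7, None, 39, 47, None, 17, None, None, None, None, 9, 26, None, 11]
Compute height bottom-up (empty subtree = -1):
  height(11) = 1 + max(-1, -1) = 0
  height(9) = 1 + max(-1, 0) = 1
  height(26) = 1 + max(-1, -1) = 0
  height(17) = 1 + max(1, 0) = 2
  height(7) = 1 + max(-1, 2) = 3
  height(33) = 1 + max(3, -1) = 4
  height(39) = 1 + max(-1, -1) = 0
  height(47) = 1 + max(-1, -1) = 0
  height(43) = 1 + max(0, 0) = 1
  height(36) = 1 + max(4, 1) = 5
  height(4) = 1 + max(-1, 5) = 6
Height = 6


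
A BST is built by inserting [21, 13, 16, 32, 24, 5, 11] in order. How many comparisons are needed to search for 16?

Search path for 16: 21 -> 13 -> 16
Found: True
Comparisons: 3


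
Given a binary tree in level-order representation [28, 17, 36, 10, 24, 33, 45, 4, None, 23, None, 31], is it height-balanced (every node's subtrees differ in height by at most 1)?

Tree (level-order array): [28, 17, 36, 10, 24, 33, 45, 4, None, 23, None, 31]
Definition: a tree is height-balanced if, at every node, |h(left) - h(right)| <= 1 (empty subtree has height -1).
Bottom-up per-node check:
  node 4: h_left=-1, h_right=-1, diff=0 [OK], height=0
  node 10: h_left=0, h_right=-1, diff=1 [OK], height=1
  node 23: h_left=-1, h_right=-1, diff=0 [OK], height=0
  node 24: h_left=0, h_right=-1, diff=1 [OK], height=1
  node 17: h_left=1, h_right=1, diff=0 [OK], height=2
  node 31: h_left=-1, h_right=-1, diff=0 [OK], height=0
  node 33: h_left=0, h_right=-1, diff=1 [OK], height=1
  node 45: h_left=-1, h_right=-1, diff=0 [OK], height=0
  node 36: h_left=1, h_right=0, diff=1 [OK], height=2
  node 28: h_left=2, h_right=2, diff=0 [OK], height=3
All nodes satisfy the balance condition.
Result: Balanced


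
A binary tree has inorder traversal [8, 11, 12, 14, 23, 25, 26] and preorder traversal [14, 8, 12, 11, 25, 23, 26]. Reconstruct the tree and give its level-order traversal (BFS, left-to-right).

Inorder:  [8, 11, 12, 14, 23, 25, 26]
Preorder: [14, 8, 12, 11, 25, 23, 26]
Algorithm: preorder visits root first, so consume preorder in order;
for each root, split the current inorder slice at that value into
left-subtree inorder and right-subtree inorder, then recurse.
Recursive splits:
  root=14; inorder splits into left=[8, 11, 12], right=[23, 25, 26]
  root=8; inorder splits into left=[], right=[11, 12]
  root=12; inorder splits into left=[11], right=[]
  root=11; inorder splits into left=[], right=[]
  root=25; inorder splits into left=[23], right=[26]
  root=23; inorder splits into left=[], right=[]
  root=26; inorder splits into left=[], right=[]
Reconstructed level-order: [14, 8, 25, 12, 23, 26, 11]


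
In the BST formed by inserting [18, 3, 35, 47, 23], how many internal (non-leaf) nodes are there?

Tree built from: [18, 3, 35, 47, 23]
Tree (level-order array): [18, 3, 35, None, None, 23, 47]
Rule: An internal node has at least one child.
Per-node child counts:
  node 18: 2 child(ren)
  node 3: 0 child(ren)
  node 35: 2 child(ren)
  node 23: 0 child(ren)
  node 47: 0 child(ren)
Matching nodes: [18, 35]
Count of internal (non-leaf) nodes: 2


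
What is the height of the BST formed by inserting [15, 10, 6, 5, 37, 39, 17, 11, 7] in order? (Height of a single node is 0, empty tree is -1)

Insertion order: [15, 10, 6, 5, 37, 39, 17, 11, 7]
Tree (level-order array): [15, 10, 37, 6, 11, 17, 39, 5, 7]
Compute height bottom-up (empty subtree = -1):
  height(5) = 1 + max(-1, -1) = 0
  height(7) = 1 + max(-1, -1) = 0
  height(6) = 1 + max(0, 0) = 1
  height(11) = 1 + max(-1, -1) = 0
  height(10) = 1 + max(1, 0) = 2
  height(17) = 1 + max(-1, -1) = 0
  height(39) = 1 + max(-1, -1) = 0
  height(37) = 1 + max(0, 0) = 1
  height(15) = 1 + max(2, 1) = 3
Height = 3


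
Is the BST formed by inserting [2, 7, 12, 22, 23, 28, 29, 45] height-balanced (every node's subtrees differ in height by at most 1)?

Tree (level-order array): [2, None, 7, None, 12, None, 22, None, 23, None, 28, None, 29, None, 45]
Definition: a tree is height-balanced if, at every node, |h(left) - h(right)| <= 1 (empty subtree has height -1).
Bottom-up per-node check:
  node 45: h_left=-1, h_right=-1, diff=0 [OK], height=0
  node 29: h_left=-1, h_right=0, diff=1 [OK], height=1
  node 28: h_left=-1, h_right=1, diff=2 [FAIL (|-1-1|=2 > 1)], height=2
  node 23: h_left=-1, h_right=2, diff=3 [FAIL (|-1-2|=3 > 1)], height=3
  node 22: h_left=-1, h_right=3, diff=4 [FAIL (|-1-3|=4 > 1)], height=4
  node 12: h_left=-1, h_right=4, diff=5 [FAIL (|-1-4|=5 > 1)], height=5
  node 7: h_left=-1, h_right=5, diff=6 [FAIL (|-1-5|=6 > 1)], height=6
  node 2: h_left=-1, h_right=6, diff=7 [FAIL (|-1-6|=7 > 1)], height=7
Node 28 violates the condition: |-1 - 1| = 2 > 1.
Result: Not balanced


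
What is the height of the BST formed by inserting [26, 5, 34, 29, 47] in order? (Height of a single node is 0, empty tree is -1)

Insertion order: [26, 5, 34, 29, 47]
Tree (level-order array): [26, 5, 34, None, None, 29, 47]
Compute height bottom-up (empty subtree = -1):
  height(5) = 1 + max(-1, -1) = 0
  height(29) = 1 + max(-1, -1) = 0
  height(47) = 1 + max(-1, -1) = 0
  height(34) = 1 + max(0, 0) = 1
  height(26) = 1 + max(0, 1) = 2
Height = 2


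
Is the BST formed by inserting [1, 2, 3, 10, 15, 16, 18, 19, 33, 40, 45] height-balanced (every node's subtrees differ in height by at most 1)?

Tree (level-order array): [1, None, 2, None, 3, None, 10, None, 15, None, 16, None, 18, None, 19, None, 33, None, 40, None, 45]
Definition: a tree is height-balanced if, at every node, |h(left) - h(right)| <= 1 (empty subtree has height -1).
Bottom-up per-node check:
  node 45: h_left=-1, h_right=-1, diff=0 [OK], height=0
  node 40: h_left=-1, h_right=0, diff=1 [OK], height=1
  node 33: h_left=-1, h_right=1, diff=2 [FAIL (|-1-1|=2 > 1)], height=2
  node 19: h_left=-1, h_right=2, diff=3 [FAIL (|-1-2|=3 > 1)], height=3
  node 18: h_left=-1, h_right=3, diff=4 [FAIL (|-1-3|=4 > 1)], height=4
  node 16: h_left=-1, h_right=4, diff=5 [FAIL (|-1-4|=5 > 1)], height=5
  node 15: h_left=-1, h_right=5, diff=6 [FAIL (|-1-5|=6 > 1)], height=6
  node 10: h_left=-1, h_right=6, diff=7 [FAIL (|-1-6|=7 > 1)], height=7
  node 3: h_left=-1, h_right=7, diff=8 [FAIL (|-1-7|=8 > 1)], height=8
  node 2: h_left=-1, h_right=8, diff=9 [FAIL (|-1-8|=9 > 1)], height=9
  node 1: h_left=-1, h_right=9, diff=10 [FAIL (|-1-9|=10 > 1)], height=10
Node 33 violates the condition: |-1 - 1| = 2 > 1.
Result: Not balanced


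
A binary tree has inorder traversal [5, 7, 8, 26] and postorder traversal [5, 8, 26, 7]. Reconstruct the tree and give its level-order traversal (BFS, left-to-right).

Inorder:   [5, 7, 8, 26]
Postorder: [5, 8, 26, 7]
Algorithm: postorder visits root last, so walk postorder right-to-left;
each value is the root of the current inorder slice — split it at that
value, recurse on the right subtree first, then the left.
Recursive splits:
  root=7; inorder splits into left=[5], right=[8, 26]
  root=26; inorder splits into left=[8], right=[]
  root=8; inorder splits into left=[], right=[]
  root=5; inorder splits into left=[], right=[]
Reconstructed level-order: [7, 5, 26, 8]


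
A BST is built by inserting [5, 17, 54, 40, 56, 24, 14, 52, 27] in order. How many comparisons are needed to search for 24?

Search path for 24: 5 -> 17 -> 54 -> 40 -> 24
Found: True
Comparisons: 5


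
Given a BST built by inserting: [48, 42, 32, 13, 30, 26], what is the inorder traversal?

Tree insertion order: [48, 42, 32, 13, 30, 26]
Tree (level-order array): [48, 42, None, 32, None, 13, None, None, 30, 26]
Inorder traversal: [13, 26, 30, 32, 42, 48]


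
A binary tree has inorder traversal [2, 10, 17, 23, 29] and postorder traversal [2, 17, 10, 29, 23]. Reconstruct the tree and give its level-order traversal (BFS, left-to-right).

Inorder:   [2, 10, 17, 23, 29]
Postorder: [2, 17, 10, 29, 23]
Algorithm: postorder visits root last, so walk postorder right-to-left;
each value is the root of the current inorder slice — split it at that
value, recurse on the right subtree first, then the left.
Recursive splits:
  root=23; inorder splits into left=[2, 10, 17], right=[29]
  root=29; inorder splits into left=[], right=[]
  root=10; inorder splits into left=[2], right=[17]
  root=17; inorder splits into left=[], right=[]
  root=2; inorder splits into left=[], right=[]
Reconstructed level-order: [23, 10, 29, 2, 17]


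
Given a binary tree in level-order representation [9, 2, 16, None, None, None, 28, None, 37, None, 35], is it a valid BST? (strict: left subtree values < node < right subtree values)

Level-order array: [9, 2, 16, None, None, None, 28, None, 37, None, 35]
Validate using subtree bounds (lo, hi): at each node, require lo < value < hi,
then recurse left with hi=value and right with lo=value.
Preorder trace (stopping at first violation):
  at node 9 with bounds (-inf, +inf): OK
  at node 2 with bounds (-inf, 9): OK
  at node 16 with bounds (9, +inf): OK
  at node 28 with bounds (16, +inf): OK
  at node 37 with bounds (28, +inf): OK
  at node 35 with bounds (37, +inf): VIOLATION
Node 35 violates its bound: not (37 < 35 < +inf).
Result: Not a valid BST


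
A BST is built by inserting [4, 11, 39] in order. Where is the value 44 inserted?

Starting tree (level order): [4, None, 11, None, 39]
Insertion path: 4 -> 11 -> 39
Result: insert 44 as right child of 39
Final tree (level order): [4, None, 11, None, 39, None, 44]


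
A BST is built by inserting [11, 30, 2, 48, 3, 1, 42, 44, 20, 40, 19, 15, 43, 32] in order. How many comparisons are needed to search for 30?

Search path for 30: 11 -> 30
Found: True
Comparisons: 2


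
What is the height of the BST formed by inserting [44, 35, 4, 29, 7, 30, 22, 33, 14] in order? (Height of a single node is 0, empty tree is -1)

Insertion order: [44, 35, 4, 29, 7, 30, 22, 33, 14]
Tree (level-order array): [44, 35, None, 4, None, None, 29, 7, 30, None, 22, None, 33, 14]
Compute height bottom-up (empty subtree = -1):
  height(14) = 1 + max(-1, -1) = 0
  height(22) = 1 + max(0, -1) = 1
  height(7) = 1 + max(-1, 1) = 2
  height(33) = 1 + max(-1, -1) = 0
  height(30) = 1 + max(-1, 0) = 1
  height(29) = 1 + max(2, 1) = 3
  height(4) = 1 + max(-1, 3) = 4
  height(35) = 1 + max(4, -1) = 5
  height(44) = 1 + max(5, -1) = 6
Height = 6


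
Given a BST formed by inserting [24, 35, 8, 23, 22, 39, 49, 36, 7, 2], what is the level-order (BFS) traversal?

Tree insertion order: [24, 35, 8, 23, 22, 39, 49, 36, 7, 2]
Tree (level-order array): [24, 8, 35, 7, 23, None, 39, 2, None, 22, None, 36, 49]
BFS from the root, enqueuing left then right child of each popped node:
  queue [24] -> pop 24, enqueue [8, 35], visited so far: [24]
  queue [8, 35] -> pop 8, enqueue [7, 23], visited so far: [24, 8]
  queue [35, 7, 23] -> pop 35, enqueue [39], visited so far: [24, 8, 35]
  queue [7, 23, 39] -> pop 7, enqueue [2], visited so far: [24, 8, 35, 7]
  queue [23, 39, 2] -> pop 23, enqueue [22], visited so far: [24, 8, 35, 7, 23]
  queue [39, 2, 22] -> pop 39, enqueue [36, 49], visited so far: [24, 8, 35, 7, 23, 39]
  queue [2, 22, 36, 49] -> pop 2, enqueue [none], visited so far: [24, 8, 35, 7, 23, 39, 2]
  queue [22, 36, 49] -> pop 22, enqueue [none], visited so far: [24, 8, 35, 7, 23, 39, 2, 22]
  queue [36, 49] -> pop 36, enqueue [none], visited so far: [24, 8, 35, 7, 23, 39, 2, 22, 36]
  queue [49] -> pop 49, enqueue [none], visited so far: [24, 8, 35, 7, 23, 39, 2, 22, 36, 49]
Result: [24, 8, 35, 7, 23, 39, 2, 22, 36, 49]


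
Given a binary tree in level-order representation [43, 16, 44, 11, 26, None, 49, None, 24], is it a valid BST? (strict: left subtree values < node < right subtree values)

Level-order array: [43, 16, 44, 11, 26, None, 49, None, 24]
Validate using subtree bounds (lo, hi): at each node, require lo < value < hi,
then recurse left with hi=value and right with lo=value.
Preorder trace (stopping at first violation):
  at node 43 with bounds (-inf, +inf): OK
  at node 16 with bounds (-inf, 43): OK
  at node 11 with bounds (-inf, 16): OK
  at node 24 with bounds (11, 16): VIOLATION
Node 24 violates its bound: not (11 < 24 < 16).
Result: Not a valid BST


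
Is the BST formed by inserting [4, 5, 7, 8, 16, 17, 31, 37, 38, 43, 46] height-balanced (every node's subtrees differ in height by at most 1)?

Tree (level-order array): [4, None, 5, None, 7, None, 8, None, 16, None, 17, None, 31, None, 37, None, 38, None, 43, None, 46]
Definition: a tree is height-balanced if, at every node, |h(left) - h(right)| <= 1 (empty subtree has height -1).
Bottom-up per-node check:
  node 46: h_left=-1, h_right=-1, diff=0 [OK], height=0
  node 43: h_left=-1, h_right=0, diff=1 [OK], height=1
  node 38: h_left=-1, h_right=1, diff=2 [FAIL (|-1-1|=2 > 1)], height=2
  node 37: h_left=-1, h_right=2, diff=3 [FAIL (|-1-2|=3 > 1)], height=3
  node 31: h_left=-1, h_right=3, diff=4 [FAIL (|-1-3|=4 > 1)], height=4
  node 17: h_left=-1, h_right=4, diff=5 [FAIL (|-1-4|=5 > 1)], height=5
  node 16: h_left=-1, h_right=5, diff=6 [FAIL (|-1-5|=6 > 1)], height=6
  node 8: h_left=-1, h_right=6, diff=7 [FAIL (|-1-6|=7 > 1)], height=7
  node 7: h_left=-1, h_right=7, diff=8 [FAIL (|-1-7|=8 > 1)], height=8
  node 5: h_left=-1, h_right=8, diff=9 [FAIL (|-1-8|=9 > 1)], height=9
  node 4: h_left=-1, h_right=9, diff=10 [FAIL (|-1-9|=10 > 1)], height=10
Node 38 violates the condition: |-1 - 1| = 2 > 1.
Result: Not balanced


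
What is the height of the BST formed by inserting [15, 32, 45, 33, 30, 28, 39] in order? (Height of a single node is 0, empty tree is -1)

Insertion order: [15, 32, 45, 33, 30, 28, 39]
Tree (level-order array): [15, None, 32, 30, 45, 28, None, 33, None, None, None, None, 39]
Compute height bottom-up (empty subtree = -1):
  height(28) = 1 + max(-1, -1) = 0
  height(30) = 1 + max(0, -1) = 1
  height(39) = 1 + max(-1, -1) = 0
  height(33) = 1 + max(-1, 0) = 1
  height(45) = 1 + max(1, -1) = 2
  height(32) = 1 + max(1, 2) = 3
  height(15) = 1 + max(-1, 3) = 4
Height = 4


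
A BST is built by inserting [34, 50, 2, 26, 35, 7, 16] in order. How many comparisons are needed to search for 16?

Search path for 16: 34 -> 2 -> 26 -> 7 -> 16
Found: True
Comparisons: 5


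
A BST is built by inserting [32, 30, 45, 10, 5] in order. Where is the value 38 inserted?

Starting tree (level order): [32, 30, 45, 10, None, None, None, 5]
Insertion path: 32 -> 45
Result: insert 38 as left child of 45
Final tree (level order): [32, 30, 45, 10, None, 38, None, 5]


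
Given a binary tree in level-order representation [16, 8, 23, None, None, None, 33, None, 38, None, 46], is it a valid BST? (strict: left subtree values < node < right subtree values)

Level-order array: [16, 8, 23, None, None, None, 33, None, 38, None, 46]
Validate using subtree bounds (lo, hi): at each node, require lo < value < hi,
then recurse left with hi=value and right with lo=value.
Preorder trace (stopping at first violation):
  at node 16 with bounds (-inf, +inf): OK
  at node 8 with bounds (-inf, 16): OK
  at node 23 with bounds (16, +inf): OK
  at node 33 with bounds (23, +inf): OK
  at node 38 with bounds (33, +inf): OK
  at node 46 with bounds (38, +inf): OK
No violation found at any node.
Result: Valid BST


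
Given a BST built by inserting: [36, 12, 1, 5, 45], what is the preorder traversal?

Tree insertion order: [36, 12, 1, 5, 45]
Tree (level-order array): [36, 12, 45, 1, None, None, None, None, 5]
Preorder traversal: [36, 12, 1, 5, 45]


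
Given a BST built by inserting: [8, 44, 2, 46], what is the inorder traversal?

Tree insertion order: [8, 44, 2, 46]
Tree (level-order array): [8, 2, 44, None, None, None, 46]
Inorder traversal: [2, 8, 44, 46]


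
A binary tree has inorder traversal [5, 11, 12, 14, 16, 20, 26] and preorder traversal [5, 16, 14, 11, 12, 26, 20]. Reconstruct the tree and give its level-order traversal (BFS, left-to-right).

Inorder:  [5, 11, 12, 14, 16, 20, 26]
Preorder: [5, 16, 14, 11, 12, 26, 20]
Algorithm: preorder visits root first, so consume preorder in order;
for each root, split the current inorder slice at that value into
left-subtree inorder and right-subtree inorder, then recurse.
Recursive splits:
  root=5; inorder splits into left=[], right=[11, 12, 14, 16, 20, 26]
  root=16; inorder splits into left=[11, 12, 14], right=[20, 26]
  root=14; inorder splits into left=[11, 12], right=[]
  root=11; inorder splits into left=[], right=[12]
  root=12; inorder splits into left=[], right=[]
  root=26; inorder splits into left=[20], right=[]
  root=20; inorder splits into left=[], right=[]
Reconstructed level-order: [5, 16, 14, 26, 11, 20, 12]


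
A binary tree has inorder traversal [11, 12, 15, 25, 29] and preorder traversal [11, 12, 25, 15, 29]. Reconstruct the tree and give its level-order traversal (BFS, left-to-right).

Inorder:  [11, 12, 15, 25, 29]
Preorder: [11, 12, 25, 15, 29]
Algorithm: preorder visits root first, so consume preorder in order;
for each root, split the current inorder slice at that value into
left-subtree inorder and right-subtree inorder, then recurse.
Recursive splits:
  root=11; inorder splits into left=[], right=[12, 15, 25, 29]
  root=12; inorder splits into left=[], right=[15, 25, 29]
  root=25; inorder splits into left=[15], right=[29]
  root=15; inorder splits into left=[], right=[]
  root=29; inorder splits into left=[], right=[]
Reconstructed level-order: [11, 12, 25, 15, 29]


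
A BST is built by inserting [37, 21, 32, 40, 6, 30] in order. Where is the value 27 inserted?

Starting tree (level order): [37, 21, 40, 6, 32, None, None, None, None, 30]
Insertion path: 37 -> 21 -> 32 -> 30
Result: insert 27 as left child of 30
Final tree (level order): [37, 21, 40, 6, 32, None, None, None, None, 30, None, 27]


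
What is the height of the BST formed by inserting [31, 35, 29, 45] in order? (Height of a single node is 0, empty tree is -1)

Insertion order: [31, 35, 29, 45]
Tree (level-order array): [31, 29, 35, None, None, None, 45]
Compute height bottom-up (empty subtree = -1):
  height(29) = 1 + max(-1, -1) = 0
  height(45) = 1 + max(-1, -1) = 0
  height(35) = 1 + max(-1, 0) = 1
  height(31) = 1 + max(0, 1) = 2
Height = 2


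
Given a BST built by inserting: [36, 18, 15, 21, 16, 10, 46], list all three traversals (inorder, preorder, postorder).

Tree insertion order: [36, 18, 15, 21, 16, 10, 46]
Tree (level-order array): [36, 18, 46, 15, 21, None, None, 10, 16]
Inorder (L, root, R): [10, 15, 16, 18, 21, 36, 46]
Preorder (root, L, R): [36, 18, 15, 10, 16, 21, 46]
Postorder (L, R, root): [10, 16, 15, 21, 18, 46, 36]


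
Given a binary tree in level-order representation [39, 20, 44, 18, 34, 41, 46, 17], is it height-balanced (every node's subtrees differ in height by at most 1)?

Tree (level-order array): [39, 20, 44, 18, 34, 41, 46, 17]
Definition: a tree is height-balanced if, at every node, |h(left) - h(right)| <= 1 (empty subtree has height -1).
Bottom-up per-node check:
  node 17: h_left=-1, h_right=-1, diff=0 [OK], height=0
  node 18: h_left=0, h_right=-1, diff=1 [OK], height=1
  node 34: h_left=-1, h_right=-1, diff=0 [OK], height=0
  node 20: h_left=1, h_right=0, diff=1 [OK], height=2
  node 41: h_left=-1, h_right=-1, diff=0 [OK], height=0
  node 46: h_left=-1, h_right=-1, diff=0 [OK], height=0
  node 44: h_left=0, h_right=0, diff=0 [OK], height=1
  node 39: h_left=2, h_right=1, diff=1 [OK], height=3
All nodes satisfy the balance condition.
Result: Balanced


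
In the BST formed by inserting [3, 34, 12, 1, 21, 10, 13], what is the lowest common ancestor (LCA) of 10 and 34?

Tree insertion order: [3, 34, 12, 1, 21, 10, 13]
Tree (level-order array): [3, 1, 34, None, None, 12, None, 10, 21, None, None, 13]
In a BST, the LCA of p=10, q=34 is the first node v on the
root-to-leaf path with p <= v <= q (go left if both < v, right if both > v).
Walk from root:
  at 3: both 10 and 34 > 3, go right
  at 34: 10 <= 34 <= 34, this is the LCA
LCA = 34


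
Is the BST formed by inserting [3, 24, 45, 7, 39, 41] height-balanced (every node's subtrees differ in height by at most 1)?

Tree (level-order array): [3, None, 24, 7, 45, None, None, 39, None, None, 41]
Definition: a tree is height-balanced if, at every node, |h(left) - h(right)| <= 1 (empty subtree has height -1).
Bottom-up per-node check:
  node 7: h_left=-1, h_right=-1, diff=0 [OK], height=0
  node 41: h_left=-1, h_right=-1, diff=0 [OK], height=0
  node 39: h_left=-1, h_right=0, diff=1 [OK], height=1
  node 45: h_left=1, h_right=-1, diff=2 [FAIL (|1--1|=2 > 1)], height=2
  node 24: h_left=0, h_right=2, diff=2 [FAIL (|0-2|=2 > 1)], height=3
  node 3: h_left=-1, h_right=3, diff=4 [FAIL (|-1-3|=4 > 1)], height=4
Node 45 violates the condition: |1 - -1| = 2 > 1.
Result: Not balanced


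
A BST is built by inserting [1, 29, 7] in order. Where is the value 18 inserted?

Starting tree (level order): [1, None, 29, 7]
Insertion path: 1 -> 29 -> 7
Result: insert 18 as right child of 7
Final tree (level order): [1, None, 29, 7, None, None, 18]


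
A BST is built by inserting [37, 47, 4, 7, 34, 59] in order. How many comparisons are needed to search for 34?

Search path for 34: 37 -> 4 -> 7 -> 34
Found: True
Comparisons: 4


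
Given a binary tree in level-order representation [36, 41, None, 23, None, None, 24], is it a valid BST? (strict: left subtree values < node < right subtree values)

Level-order array: [36, 41, None, 23, None, None, 24]
Validate using subtree bounds (lo, hi): at each node, require lo < value < hi,
then recurse left with hi=value and right with lo=value.
Preorder trace (stopping at first violation):
  at node 36 with bounds (-inf, +inf): OK
  at node 41 with bounds (-inf, 36): VIOLATION
Node 41 violates its bound: not (-inf < 41 < 36).
Result: Not a valid BST


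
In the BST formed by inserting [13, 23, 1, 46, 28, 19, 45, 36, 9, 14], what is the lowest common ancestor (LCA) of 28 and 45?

Tree insertion order: [13, 23, 1, 46, 28, 19, 45, 36, 9, 14]
Tree (level-order array): [13, 1, 23, None, 9, 19, 46, None, None, 14, None, 28, None, None, None, None, 45, 36]
In a BST, the LCA of p=28, q=45 is the first node v on the
root-to-leaf path with p <= v <= q (go left if both < v, right if both > v).
Walk from root:
  at 13: both 28 and 45 > 13, go right
  at 23: both 28 and 45 > 23, go right
  at 46: both 28 and 45 < 46, go left
  at 28: 28 <= 28 <= 45, this is the LCA
LCA = 28


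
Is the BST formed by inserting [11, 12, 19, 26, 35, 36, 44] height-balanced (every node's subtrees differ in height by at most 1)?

Tree (level-order array): [11, None, 12, None, 19, None, 26, None, 35, None, 36, None, 44]
Definition: a tree is height-balanced if, at every node, |h(left) - h(right)| <= 1 (empty subtree has height -1).
Bottom-up per-node check:
  node 44: h_left=-1, h_right=-1, diff=0 [OK], height=0
  node 36: h_left=-1, h_right=0, diff=1 [OK], height=1
  node 35: h_left=-1, h_right=1, diff=2 [FAIL (|-1-1|=2 > 1)], height=2
  node 26: h_left=-1, h_right=2, diff=3 [FAIL (|-1-2|=3 > 1)], height=3
  node 19: h_left=-1, h_right=3, diff=4 [FAIL (|-1-3|=4 > 1)], height=4
  node 12: h_left=-1, h_right=4, diff=5 [FAIL (|-1-4|=5 > 1)], height=5
  node 11: h_left=-1, h_right=5, diff=6 [FAIL (|-1-5|=6 > 1)], height=6
Node 35 violates the condition: |-1 - 1| = 2 > 1.
Result: Not balanced


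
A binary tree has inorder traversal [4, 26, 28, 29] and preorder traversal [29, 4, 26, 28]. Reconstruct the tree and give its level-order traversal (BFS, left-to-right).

Inorder:  [4, 26, 28, 29]
Preorder: [29, 4, 26, 28]
Algorithm: preorder visits root first, so consume preorder in order;
for each root, split the current inorder slice at that value into
left-subtree inorder and right-subtree inorder, then recurse.
Recursive splits:
  root=29; inorder splits into left=[4, 26, 28], right=[]
  root=4; inorder splits into left=[], right=[26, 28]
  root=26; inorder splits into left=[], right=[28]
  root=28; inorder splits into left=[], right=[]
Reconstructed level-order: [29, 4, 26, 28]


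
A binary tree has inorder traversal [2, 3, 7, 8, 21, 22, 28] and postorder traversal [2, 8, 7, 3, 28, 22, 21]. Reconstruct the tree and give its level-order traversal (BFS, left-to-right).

Inorder:   [2, 3, 7, 8, 21, 22, 28]
Postorder: [2, 8, 7, 3, 28, 22, 21]
Algorithm: postorder visits root last, so walk postorder right-to-left;
each value is the root of the current inorder slice — split it at that
value, recurse on the right subtree first, then the left.
Recursive splits:
  root=21; inorder splits into left=[2, 3, 7, 8], right=[22, 28]
  root=22; inorder splits into left=[], right=[28]
  root=28; inorder splits into left=[], right=[]
  root=3; inorder splits into left=[2], right=[7, 8]
  root=7; inorder splits into left=[], right=[8]
  root=8; inorder splits into left=[], right=[]
  root=2; inorder splits into left=[], right=[]
Reconstructed level-order: [21, 3, 22, 2, 7, 28, 8]


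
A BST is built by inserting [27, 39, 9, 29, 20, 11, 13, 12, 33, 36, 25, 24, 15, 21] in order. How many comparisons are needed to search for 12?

Search path for 12: 27 -> 9 -> 20 -> 11 -> 13 -> 12
Found: True
Comparisons: 6


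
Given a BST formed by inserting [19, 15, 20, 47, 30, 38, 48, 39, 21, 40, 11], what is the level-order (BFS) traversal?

Tree insertion order: [19, 15, 20, 47, 30, 38, 48, 39, 21, 40, 11]
Tree (level-order array): [19, 15, 20, 11, None, None, 47, None, None, 30, 48, 21, 38, None, None, None, None, None, 39, None, 40]
BFS from the root, enqueuing left then right child of each popped node:
  queue [19] -> pop 19, enqueue [15, 20], visited so far: [19]
  queue [15, 20] -> pop 15, enqueue [11], visited so far: [19, 15]
  queue [20, 11] -> pop 20, enqueue [47], visited so far: [19, 15, 20]
  queue [11, 47] -> pop 11, enqueue [none], visited so far: [19, 15, 20, 11]
  queue [47] -> pop 47, enqueue [30, 48], visited so far: [19, 15, 20, 11, 47]
  queue [30, 48] -> pop 30, enqueue [21, 38], visited so far: [19, 15, 20, 11, 47, 30]
  queue [48, 21, 38] -> pop 48, enqueue [none], visited so far: [19, 15, 20, 11, 47, 30, 48]
  queue [21, 38] -> pop 21, enqueue [none], visited so far: [19, 15, 20, 11, 47, 30, 48, 21]
  queue [38] -> pop 38, enqueue [39], visited so far: [19, 15, 20, 11, 47, 30, 48, 21, 38]
  queue [39] -> pop 39, enqueue [40], visited so far: [19, 15, 20, 11, 47, 30, 48, 21, 38, 39]
  queue [40] -> pop 40, enqueue [none], visited so far: [19, 15, 20, 11, 47, 30, 48, 21, 38, 39, 40]
Result: [19, 15, 20, 11, 47, 30, 48, 21, 38, 39, 40]


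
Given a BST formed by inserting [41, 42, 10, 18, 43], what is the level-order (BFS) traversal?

Tree insertion order: [41, 42, 10, 18, 43]
Tree (level-order array): [41, 10, 42, None, 18, None, 43]
BFS from the root, enqueuing left then right child of each popped node:
  queue [41] -> pop 41, enqueue [10, 42], visited so far: [41]
  queue [10, 42] -> pop 10, enqueue [18], visited so far: [41, 10]
  queue [42, 18] -> pop 42, enqueue [43], visited so far: [41, 10, 42]
  queue [18, 43] -> pop 18, enqueue [none], visited so far: [41, 10, 42, 18]
  queue [43] -> pop 43, enqueue [none], visited so far: [41, 10, 42, 18, 43]
Result: [41, 10, 42, 18, 43]


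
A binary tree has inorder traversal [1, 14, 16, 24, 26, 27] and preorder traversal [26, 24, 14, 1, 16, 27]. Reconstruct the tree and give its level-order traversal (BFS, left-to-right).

Inorder:  [1, 14, 16, 24, 26, 27]
Preorder: [26, 24, 14, 1, 16, 27]
Algorithm: preorder visits root first, so consume preorder in order;
for each root, split the current inorder slice at that value into
left-subtree inorder and right-subtree inorder, then recurse.
Recursive splits:
  root=26; inorder splits into left=[1, 14, 16, 24], right=[27]
  root=24; inorder splits into left=[1, 14, 16], right=[]
  root=14; inorder splits into left=[1], right=[16]
  root=1; inorder splits into left=[], right=[]
  root=16; inorder splits into left=[], right=[]
  root=27; inorder splits into left=[], right=[]
Reconstructed level-order: [26, 24, 27, 14, 1, 16]
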